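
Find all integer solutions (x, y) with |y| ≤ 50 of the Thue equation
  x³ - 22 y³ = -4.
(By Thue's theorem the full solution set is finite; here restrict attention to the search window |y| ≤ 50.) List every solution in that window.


The equation is x³ - 22y³ = -4. For fixed y, x³ = 22·y³ − 4, so a solution requires the RHS to be a perfect cube.
Strategy: iterate y from -50 to 50, compute RHS = 22·y³ − 4, and check whether it is a (positive or negative) perfect cube.
Check small values of y:
  y = 0: RHS = -4 is not a perfect cube.
  y = 1: RHS = 18 is not a perfect cube.
  y = -1: RHS = -26 is not a perfect cube.
  y = 2: RHS = 172 is not a perfect cube.
  y = -2: RHS = -180 is not a perfect cube.
  y = 3: RHS = 590 is not a perfect cube.
  y = -3: RHS = -598 is not a perfect cube.
Continuing the search up to |y| = 50 finds no solutions either.
No (x, y) in the scanned range satisfies the equation.

No integer solutions with |y| ≤ 50.


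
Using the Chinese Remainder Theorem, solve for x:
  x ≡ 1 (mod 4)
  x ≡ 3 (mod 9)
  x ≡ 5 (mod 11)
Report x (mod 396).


Moduli 4, 9, 11 are pairwise coprime; by CRT there is a unique solution modulo M = 4 · 9 · 11 = 396.
Solve pairwise, accumulating the modulus:
  Start with x ≡ 1 (mod 4).
  Combine with x ≡ 3 (mod 9): since gcd(4, 9) = 1, we get a unique residue mod 36.
    Write x = 1 + 4·t and substitute into x ≡ 3 (mod 9): 4·t ≡ 3 − 1 = 2 (mod 9).
    The inverse of 4 mod 9 is 7 (since 4·7 = 28 = 3·9 + 1), so t ≡ 7·2 = 14 ≡ 5 (mod 9).
    Then x = 1 + 4·5 = 21, valid modulo lcm(4, 9) = 36: x ≡ 21 (mod 36).
  Combine with x ≡ 5 (mod 11): since gcd(36, 11) = 1, we get a unique residue mod 396.
    Write x = 21 + 36·t and substitute into x ≡ 5 (mod 11): 36·t ≡ 5 − 21 = -16 (mod 11).
    Reduce coefficients mod 11: 3·t ≡ 6 (mod 11).
    The inverse of 3 mod 11 is 4 (since 3·4 = 12 = 1·11 + 1), so t ≡ 4·6 = 24 ≡ 2 (mod 11).
    Then x = 21 + 36·2 = 93, valid modulo lcm(36, 11) = 396: x ≡ 93 (mod 396).
Verify: 93 mod 4 = 1 ✓, 93 mod 9 = 3 ✓, 93 mod 11 = 5 ✓.

x ≡ 93 (mod 396).


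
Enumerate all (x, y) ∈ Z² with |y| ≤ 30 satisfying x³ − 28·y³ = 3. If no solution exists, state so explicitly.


The equation is x³ - 28y³ = 3. For fixed y, x³ = 28·y³ + 3, so a solution requires the RHS to be a perfect cube.
Strategy: iterate y from -30 to 30, compute RHS = 28·y³ + 3, and check whether it is a (positive or negative) perfect cube.
Check small values of y:
  y = 0: RHS = 3 is not a perfect cube.
  y = 1: RHS = 31 is not a perfect cube.
  y = -1: RHS = -25 is not a perfect cube.
  y = 2: RHS = 227 is not a perfect cube.
  y = -2: RHS = -221 is not a perfect cube.
  y = 3: RHS = 759 is not a perfect cube.
  y = -3: RHS = -753 is not a perfect cube.
Continuing the search up to |y| = 30 finds no solutions either.
No (x, y) in the scanned range satisfies the equation.

No integer solutions with |y| ≤ 30.


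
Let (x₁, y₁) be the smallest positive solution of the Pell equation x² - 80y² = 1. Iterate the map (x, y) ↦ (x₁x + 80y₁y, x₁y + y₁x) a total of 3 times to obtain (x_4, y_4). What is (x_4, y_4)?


Step 1: Find the fundamental solution (x₁, y₁) of x² - 80y² = 1.
  Expand √80 as a continued fraction. a₀ = ⌊√80⌋ = 8; iterate m_{k+1} = d_k·a_k − m_k, d_{k+1} = (80 − m_{k+1}²)/d_k, a_{k+1} = ⌊(a₀ + m_{k+1})/d_{k+1}⌋ (starting m₀ = 0, d₀ = 1), with convergents p_k = a_k·p_{k-1} + p_{k-2}, q_k = a_k·q_{k-1} + q_{k-2} (p₋₁ = 1, q₋₁ = 0):
  k = 0: a₀ = 8; p₀/q₀ = 8/1; p₀² − 80·q₀² = 64 − 80 = -16.
  k = 1: m = 8, d = 16, a = ⌊(8 + 8)/16⌋ = 1; p/q = (1·8 + 1)/(1·1 + 0) = 9/1; p² − 80·q² = 81 − 80 = 1.
  The first convergent with p² − 80·q² = 1 gives the fundamental solution (x₁, y₁) = (9, 1).
Step 2: Apply the recurrence (x_{n+1}, y_{n+1}) = (x₁x_n + 80y₁y_n, x₁y_n + y₁x_n) repeatedly.
  From (x_1, y_1) = (9, 1): x_2 = 9·9 + 80·1·1 = 161; y_2 = 9·1 + 1·9 = 18.
  From (x_2, y_2) = (161, 18): x_3 = 9·161 + 80·1·18 = 2889; y_3 = 9·18 + 1·161 = 323.
  From (x_3, y_3) = (2889, 323): x_4 = 9·2889 + 80·1·323 = 51841; y_4 = 9·323 + 1·2889 = 5796.
Step 3: Verify x_4² - 80·y_4² = 2687489281 - 2687489280 = 1 (should be 1). ✓

(x_1, y_1) = (9, 1); (x_4, y_4) = (51841, 5796).


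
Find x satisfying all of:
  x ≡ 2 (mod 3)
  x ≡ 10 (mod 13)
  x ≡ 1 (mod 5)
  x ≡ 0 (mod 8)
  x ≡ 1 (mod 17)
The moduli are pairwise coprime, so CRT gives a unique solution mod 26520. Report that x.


Product of moduli M = 3 · 13 · 5 · 8 · 17 = 26520.
Merge one congruence at a time:
  Start: x ≡ 2 (mod 3).
  Combine with x ≡ 10 (mod 13); new modulus lcm = 39.
    Write x = 2 + 3·t and substitute into x ≡ 10 (mod 13): 3·t ≡ 10 − 2 = 8 (mod 13).
    The inverse of 3 mod 13 is 9 (since 3·9 = 27 = 2·13 + 1), so t ≡ 9·8 = 72 ≡ 7 (mod 13).
    Then x = 2 + 3·7 = 23, valid modulo lcm(3, 13) = 39: x ≡ 23 (mod 39).
  Combine with x ≡ 1 (mod 5); new modulus lcm = 195.
    Write x = 23 + 39·t and substitute into x ≡ 1 (mod 5): 39·t ≡ 1 − 23 = -22 (mod 5).
    Reduce coefficients mod 5: 4·t ≡ 3 (mod 5).
    The inverse of 4 mod 5 is 4 (since 4·4 = 16 = 3·5 + 1), so t ≡ 4·3 = 12 ≡ 2 (mod 5).
    Then x = 23 + 39·2 = 101, valid modulo lcm(39, 5) = 195: x ≡ 101 (mod 195).
  Combine with x ≡ 0 (mod 8); new modulus lcm = 1560.
    Write x = 101 + 195·t and substitute into x ≡ 0 (mod 8): 195·t ≡ 0 − 101 = -101 (mod 8).
    Reduce coefficients mod 8: 3·t ≡ 3 (mod 8).
    The inverse of 3 mod 8 is 3 (since 3·3 = 9 = 1·8 + 1), so t ≡ 3·3 = 9 ≡ 1 (mod 8).
    Then x = 101 + 195·1 = 296, valid modulo lcm(195, 8) = 1560: x ≡ 296 (mod 1560).
  Combine with x ≡ 1 (mod 17); new modulus lcm = 26520.
    Write x = 296 + 1560·t and substitute into x ≡ 1 (mod 17): 1560·t ≡ 1 − 296 = -295 (mod 17).
    Reduce coefficients mod 17: 13·t ≡ 11 (mod 17).
    The inverse of 13 mod 17 is 4 (since 13·4 = 52 = 3·17 + 1), so t ≡ 4·11 = 44 ≡ 10 (mod 17).
    Then x = 296 + 1560·10 = 15896, valid modulo lcm(1560, 17) = 26520: x ≡ 15896 (mod 26520).
Verify against each original: 15896 mod 3 = 2, 15896 mod 13 = 10, 15896 mod 5 = 1, 15896 mod 8 = 0, 15896 mod 17 = 1.

x ≡ 15896 (mod 26520).


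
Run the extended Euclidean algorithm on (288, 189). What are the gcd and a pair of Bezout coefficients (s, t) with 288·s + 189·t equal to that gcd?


Euclidean algorithm on (288, 189) — divide until remainder is 0:
  288 = 1 · 189 + 99
  189 = 1 · 99 + 90
  99 = 1 · 90 + 9
  90 = 10 · 9 + 0
gcd(288, 189) = 9.
Track Bezout coefficients alongside the remainders: start with r₀ = 288 = a·1 + b·0 (s = 1, t = 0) and r₁ = 189 = a·0 + b·1 (s = 0, t = 1); each new remainder r_{k+1} = r_{k-1} − q_k·r_k inherits s_{k+1} = s_{k-1} − q_k·s_k, t_{k+1} = t_{k-1} − q_k·t_k, so r_k = a·s_k + b·t_k at every step:
  q = 1: r = 99, s = 1 − 1·0 = 1, t = 0 − 1·1 = -1  (check: 288·1 + 189·(-1) = 99)
  q = 1: r = 90, s = 0 − 1·1 = -1, t = 1 − 1·(-1) = 2  (check: 288·(-1) + 189·2 = 90)
  q = 1: r = 9, s = 1 − 1·(-1) = 2, t = -1 − 1·2 = -3  (check: 288·2 + 189·(-3) = 9)
The row with r = 9 (the gcd) gives the Bezout coefficients s = 2, t = -3.
Result: 288 · (2) + 189 · (-3) = 9.

gcd(288, 189) = 9; s = 2, t = -3 (check: 288·2 + 189·(-3) = 9).


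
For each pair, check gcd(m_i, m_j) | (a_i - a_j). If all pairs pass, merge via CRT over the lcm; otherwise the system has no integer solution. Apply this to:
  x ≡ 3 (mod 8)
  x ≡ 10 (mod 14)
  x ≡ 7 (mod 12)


Moduli 8, 14, 12 are not pairwise coprime, so CRT works modulo lcm(m_i) when all pairwise compatibility conditions hold.
Pairwise compatibility: gcd(m_i, m_j) must divide a_i - a_j for every pair.
Merge one congruence at a time:
  Start: x ≡ 3 (mod 8).
  Combine with x ≡ 10 (mod 14): gcd(8, 14) = 2, and 10 - 3 = 7 is NOT divisible by 2.
    ⇒ system is inconsistent (no integer solution).

No solution (the system is inconsistent).


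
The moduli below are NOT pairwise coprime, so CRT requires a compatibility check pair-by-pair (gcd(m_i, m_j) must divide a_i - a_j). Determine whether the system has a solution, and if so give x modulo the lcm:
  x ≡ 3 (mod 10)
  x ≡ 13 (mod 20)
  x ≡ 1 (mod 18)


Moduli 10, 20, 18 are not pairwise coprime, so CRT works modulo lcm(m_i) when all pairwise compatibility conditions hold.
Pairwise compatibility: gcd(m_i, m_j) must divide a_i - a_j for every pair.
Merge one congruence at a time:
  Start: x ≡ 3 (mod 10).
  Combine with x ≡ 13 (mod 20): gcd(10, 20) = 10; 13 - 3 = 10, which IS divisible by 10, so compatible.
    Write x = 3 + 10·t and substitute into x ≡ 13 (mod 20): 10·t ≡ 13 − 3 = 10 (mod 20).
    Divide the congruence (and modulus) by g = 10: 1·t ≡ 1 (mod 2).
    So t ≡ 1 (mod 2).
    Then x = 3 + 10·1 = 13, valid modulo lcm(10, 20) = 20: x ≡ 13 (mod 20).
  Combine with x ≡ 1 (mod 18): gcd(20, 18) = 2; 1 - 13 = -12, which IS divisible by 2, so compatible.
    Write x = 13 + 20·t and substitute into x ≡ 1 (mod 18): 20·t ≡ 1 − 13 = -12 (mod 18).
    Divide the congruence (and modulus) by g = 2: 10·t ≡ -6 (mod 9).
    Reduce coefficients mod 9: 1·t ≡ 3 (mod 9).
    So t ≡ 3 (mod 9).
    Then x = 13 + 20·3 = 73, valid modulo lcm(20, 18) = 180: x ≡ 73 (mod 180).
Verify: 73 mod 10 = 3, 73 mod 20 = 13, 73 mod 18 = 1.

x ≡ 73 (mod 180).


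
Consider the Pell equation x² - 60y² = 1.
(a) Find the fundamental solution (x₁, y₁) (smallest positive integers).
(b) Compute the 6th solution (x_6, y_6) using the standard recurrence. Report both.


Step 1: Find the fundamental solution (x₁, y₁) of x² - 60y² = 1.
  Expand √60 as a continued fraction. a₀ = ⌊√60⌋ = 7; iterate m_{k+1} = d_k·a_k − m_k, d_{k+1} = (60 − m_{k+1}²)/d_k, a_{k+1} = ⌊(a₀ + m_{k+1})/d_{k+1}⌋ (starting m₀ = 0, d₀ = 1), with convergents p_k = a_k·p_{k-1} + p_{k-2}, q_k = a_k·q_{k-1} + q_{k-2} (p₋₁ = 1, q₋₁ = 0):
  k = 0: a₀ = 7; p₀/q₀ = 7/1; p₀² − 60·q₀² = 49 − 60 = -11.
  k = 1: m = 7, d = 11, a = ⌊(7 + 7)/11⌋ = 1; p/q = (1·7 + 1)/(1·1 + 0) = 8/1; p² − 60·q² = 64 − 60 = 4.
  k = 2: m = 4, d = 4, a = ⌊(7 + 4)/4⌋ = 2; p/q = (2·8 + 7)/(2·1 + 1) = 23/3; p² − 60·q² = 529 − 540 = -11.
  k = 3: m = 4, d = 11, a = ⌊(7 + 4)/11⌋ = 1; p/q = (1·23 + 8)/(1·3 + 1) = 31/4; p² − 60·q² = 961 − 960 = 1.
  The first convergent with p² − 60·q² = 1 gives the fundamental solution (x₁, y₁) = (31, 4).
Step 2: Apply the recurrence (x_{n+1}, y_{n+1}) = (x₁x_n + 60y₁y_n, x₁y_n + y₁x_n) repeatedly.
  From (x_1, y_1) = (31, 4): x_2 = 31·31 + 60·4·4 = 1921; y_2 = 31·4 + 4·31 = 248.
  From (x_2, y_2) = (1921, 248): x_3 = 31·1921 + 60·4·248 = 119071; y_3 = 31·248 + 4·1921 = 15372.
  From (x_3, y_3) = (119071, 15372): x_4 = 31·119071 + 60·4·15372 = 7380481; y_4 = 31·15372 + 4·119071 = 952816.
  From (x_4, y_4) = (7380481, 952816): x_5 = 31·7380481 + 60·4·952816 = 457470751; y_5 = 31·952816 + 4·7380481 = 59059220.
  From (x_5, y_5) = (457470751, 59059220): x_6 = 31·457470751 + 60·4·59059220 = 28355806081; y_6 = 31·59059220 + 4·457470751 = 3660718824.
Step 3: Verify x_6² - 60·y_6² = 804051738503276578561 - 804051738503276578560 = 1 (should be 1). ✓

(x_1, y_1) = (31, 4); (x_6, y_6) = (28355806081, 3660718824).


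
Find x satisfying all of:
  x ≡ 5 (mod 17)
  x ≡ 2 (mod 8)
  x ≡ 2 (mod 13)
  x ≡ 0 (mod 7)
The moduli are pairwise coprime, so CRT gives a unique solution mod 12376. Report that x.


Product of moduli M = 17 · 8 · 13 · 7 = 12376.
Merge one congruence at a time:
  Start: x ≡ 5 (mod 17).
  Combine with x ≡ 2 (mod 8); new modulus lcm = 136.
    Write x = 5 + 17·t and substitute into x ≡ 2 (mod 8): 17·t ≡ 2 − 5 = -3 (mod 8).
    Reduce coefficients mod 8: 1·t ≡ 5 (mod 8).
    So t ≡ 5 (mod 8).
    Then x = 5 + 17·5 = 90, valid modulo lcm(17, 8) = 136: x ≡ 90 (mod 136).
  Combine with x ≡ 2 (mod 13); new modulus lcm = 1768.
    Write x = 90 + 136·t and substitute into x ≡ 2 (mod 13): 136·t ≡ 2 − 90 = -88 (mod 13).
    Reduce coefficients mod 13: 6·t ≡ 3 (mod 13).
    The inverse of 6 mod 13 is 11 (since 6·11 = 66 = 5·13 + 1), so t ≡ 11·3 = 33 ≡ 7 (mod 13).
    Then x = 90 + 136·7 = 1042, valid modulo lcm(136, 13) = 1768: x ≡ 1042 (mod 1768).
  Combine with x ≡ 0 (mod 7); new modulus lcm = 12376.
    Write x = 1042 + 1768·t and substitute into x ≡ 0 (mod 7): 1768·t ≡ 0 − 1042 = -1042 (mod 7).
    Reduce coefficients mod 7: 4·t ≡ 1 (mod 7).
    The inverse of 4 mod 7 is 2 (since 4·2 = 8 = 1·7 + 1), so t ≡ 2·1 = 2 ≡ 2 (mod 7).
    Then x = 1042 + 1768·2 = 4578, valid modulo lcm(1768, 7) = 12376: x ≡ 4578 (mod 12376).
Verify against each original: 4578 mod 17 = 5, 4578 mod 8 = 2, 4578 mod 13 = 2, 4578 mod 7 = 0.

x ≡ 4578 (mod 12376).


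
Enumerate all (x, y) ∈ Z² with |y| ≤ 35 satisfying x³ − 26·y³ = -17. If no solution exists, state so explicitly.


The equation is x³ - 26y³ = -17. For fixed y, x³ = 26·y³ − 17, so a solution requires the RHS to be a perfect cube.
Strategy: iterate y from -35 to 35, compute RHS = 26·y³ − 17, and check whether it is a (positive or negative) perfect cube.
Check small values of y:
  y = 0: RHS = -17 is not a perfect cube.
  y = 1: RHS = 9 is not a perfect cube.
  y = -1: RHS = -43 is not a perfect cube.
  y = 2: RHS = 191 is not a perfect cube.
  y = -2: RHS = -225 is not a perfect cube.
  y = 3: RHS = 685 is not a perfect cube.
  y = -3: RHS = -719 is not a perfect cube.
Continuing the search up to |y| = 35 finds no solutions either.
No (x, y) in the scanned range satisfies the equation.

No integer solutions with |y| ≤ 35.


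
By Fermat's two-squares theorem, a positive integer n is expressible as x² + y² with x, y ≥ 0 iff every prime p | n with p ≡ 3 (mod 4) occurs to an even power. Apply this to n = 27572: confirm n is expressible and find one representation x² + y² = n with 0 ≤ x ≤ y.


Step 1: Factor n = 27572 = 2^2 · 61 · 113.
Step 2: Check the mod-4 condition on each prime factor: 2 = 2 (special); 61 ≡ 1 (mod 4), exponent 1; 113 ≡ 1 (mod 4), exponent 1.
All primes ≡ 3 (mod 4) appear to even exponent (or don't appear), so by the two-squares theorem n IS expressible as a sum of two squares.
Step 3: Build a representation. Group n = k² · m with k = 2 and m = 61 · 113 = 6893 (a product of primes ≡ 1 (mod 4)); a representation of m scales to one of n via (k·x)² + (k·y)² = k²(x² + y²). Each prime p ≡ 1 (mod 4) is itself a sum of two squares; find a² by testing p − a² for a perfect square:
  61: 61 − 1² = 60, 61 − 2² = 57, 61 − 3² = 52, 61 − 4² = 45, 61 − 5² = 36 = 6² ⇒ 61 = 5² + 6².
  113: 113 − 1² = 112, 113 − 2² = 109, 113 − 3² = 104, 113 − 4² = 97, 113 − 5² = 88, 113 − 6² = 77, 113 − 7² = 64 = 8² ⇒ 113 = 7² + 8².
  Combine using the Brahmagupta–Fibonacci identity (a² + b²)(c² + d²) = (ac − bd)² + (ad + bc)² = (ac + bd)² + (ad − bc)²:
  61 · 113 = 6893: from (5² + 6²)(7² + 8²), take (5·7 − 6·8, 5·8 + 6·7) = (35 − 48, 40 + 42) = (-13, 82); dropping signs (only squares matter) gives (13, 82); check 13² + 82² = 169 + 6724 = 6893 ✓.
  Scale by k = 2: (2·13, 2·82) = (26, 164).
Step 4: Order so x ≤ y and verify: 26² + 164² = 676 + 26896 = 27572 = n. ✓

n = 27572 = 26² + 164² (one valid representation with x ≤ y).


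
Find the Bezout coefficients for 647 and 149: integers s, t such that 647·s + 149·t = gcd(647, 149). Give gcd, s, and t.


Euclidean algorithm on (647, 149) — divide until remainder is 0:
  647 = 4 · 149 + 51
  149 = 2 · 51 + 47
  51 = 1 · 47 + 4
  47 = 11 · 4 + 3
  4 = 1 · 3 + 1
  3 = 3 · 1 + 0
gcd(647, 149) = 1.
Track Bezout coefficients alongside the remainders: start with r₀ = 647 = a·1 + b·0 (s = 1, t = 0) and r₁ = 149 = a·0 + b·1 (s = 0, t = 1); each new remainder r_{k+1} = r_{k-1} − q_k·r_k inherits s_{k+1} = s_{k-1} − q_k·s_k, t_{k+1} = t_{k-1} − q_k·t_k, so r_k = a·s_k + b·t_k at every step:
  q = 4: r = 51, s = 1 − 4·0 = 1, t = 0 − 4·1 = -4  (check: 647·1 + 149·(-4) = 51)
  q = 2: r = 47, s = 0 − 2·1 = -2, t = 1 − 2·(-4) = 9  (check: 647·(-2) + 149·9 = 47)
  q = 1: r = 4, s = 1 − 1·(-2) = 3, t = -4 − 1·9 = -13  (check: 647·3 + 149·(-13) = 4)
  q = 11: r = 3, s = -2 − 11·3 = -35, t = 9 − 11·(-13) = 152  (check: 647·(-35) + 149·152 = 3)
  q = 1: r = 1, s = 3 − 1·(-35) = 38, t = -13 − 1·152 = -165  (check: 647·38 + 149·(-165) = 1)
The row with r = 1 (the gcd) gives the Bezout coefficients s = 38, t = -165.
Result: 647 · (38) + 149 · (-165) = 1.

gcd(647, 149) = 1; s = 38, t = -165 (check: 647·38 + 149·(-165) = 1).


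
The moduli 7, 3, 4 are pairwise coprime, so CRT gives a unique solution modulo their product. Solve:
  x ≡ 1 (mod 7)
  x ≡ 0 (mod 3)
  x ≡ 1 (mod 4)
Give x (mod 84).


Moduli 7, 3, 4 are pairwise coprime; by CRT there is a unique solution modulo M = 7 · 3 · 4 = 84.
Solve pairwise, accumulating the modulus:
  Start with x ≡ 1 (mod 7).
  Combine with x ≡ 0 (mod 3): since gcd(7, 3) = 1, we get a unique residue mod 21.
    Write x = 1 + 7·t and substitute into x ≡ 0 (mod 3): 7·t ≡ 0 − 1 = -1 (mod 3).
    Reduce coefficients mod 3: 1·t ≡ 2 (mod 3).
    So t ≡ 2 (mod 3).
    Then x = 1 + 7·2 = 15, valid modulo lcm(7, 3) = 21: x ≡ 15 (mod 21).
  Combine with x ≡ 1 (mod 4): since gcd(21, 4) = 1, we get a unique residue mod 84.
    Write x = 15 + 21·t and substitute into x ≡ 1 (mod 4): 21·t ≡ 1 − 15 = -14 (mod 4).
    Reduce coefficients mod 4: 1·t ≡ 2 (mod 4).
    So t ≡ 2 (mod 4).
    Then x = 15 + 21·2 = 57, valid modulo lcm(21, 4) = 84: x ≡ 57 (mod 84).
Verify: 57 mod 7 = 1 ✓, 57 mod 3 = 0 ✓, 57 mod 4 = 1 ✓.

x ≡ 57 (mod 84).


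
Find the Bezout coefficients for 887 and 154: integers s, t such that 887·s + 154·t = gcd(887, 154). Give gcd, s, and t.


Euclidean algorithm on (887, 154) — divide until remainder is 0:
  887 = 5 · 154 + 117
  154 = 1 · 117 + 37
  117 = 3 · 37 + 6
  37 = 6 · 6 + 1
  6 = 6 · 1 + 0
gcd(887, 154) = 1.
Track Bezout coefficients alongside the remainders: start with r₀ = 887 = a·1 + b·0 (s = 1, t = 0) and r₁ = 154 = a·0 + b·1 (s = 0, t = 1); each new remainder r_{k+1} = r_{k-1} − q_k·r_k inherits s_{k+1} = s_{k-1} − q_k·s_k, t_{k+1} = t_{k-1} − q_k·t_k, so r_k = a·s_k + b·t_k at every step:
  q = 5: r = 117, s = 1 − 5·0 = 1, t = 0 − 5·1 = -5  (check: 887·1 + 154·(-5) = 117)
  q = 1: r = 37, s = 0 − 1·1 = -1, t = 1 − 1·(-5) = 6  (check: 887·(-1) + 154·6 = 37)
  q = 3: r = 6, s = 1 − 3·(-1) = 4, t = -5 − 3·6 = -23  (check: 887·4 + 154·(-23) = 6)
  q = 6: r = 1, s = -1 − 6·4 = -25, t = 6 − 6·(-23) = 144  (check: 887·(-25) + 154·144 = 1)
The row with r = 1 (the gcd) gives the Bezout coefficients s = -25, t = 144.
Result: 887 · (-25) + 154 · (144) = 1.

gcd(887, 154) = 1; s = -25, t = 144 (check: 887·(-25) + 154·144 = 1).


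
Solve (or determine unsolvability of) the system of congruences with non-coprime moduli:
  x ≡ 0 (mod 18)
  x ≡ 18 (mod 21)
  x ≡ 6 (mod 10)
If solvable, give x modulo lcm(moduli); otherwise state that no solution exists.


Moduli 18, 21, 10 are not pairwise coprime, so CRT works modulo lcm(m_i) when all pairwise compatibility conditions hold.
Pairwise compatibility: gcd(m_i, m_j) must divide a_i - a_j for every pair.
Merge one congruence at a time:
  Start: x ≡ 0 (mod 18).
  Combine with x ≡ 18 (mod 21): gcd(18, 21) = 3; 18 - 0 = 18, which IS divisible by 3, so compatible.
    Write x = 0 + 18·t and substitute into x ≡ 18 (mod 21): 18·t ≡ 18 − 0 = 18 (mod 21).
    Divide the congruence (and modulus) by g = 3: 6·t ≡ 6 (mod 7).
    The inverse of 6 mod 7 is 6 (since 6·6 = 36 = 5·7 + 1), so t ≡ 6·6 = 36 ≡ 1 (mod 7).
    Then x = 0 + 18·1 = 18, valid modulo lcm(18, 21) = 126: x ≡ 18 (mod 126).
  Combine with x ≡ 6 (mod 10): gcd(126, 10) = 2; 6 - 18 = -12, which IS divisible by 2, so compatible.
    Write x = 18 + 126·t and substitute into x ≡ 6 (mod 10): 126·t ≡ 6 − 18 = -12 (mod 10).
    Divide the congruence (and modulus) by g = 2: 63·t ≡ -6 (mod 5).
    Reduce coefficients mod 5: 3·t ≡ 4 (mod 5).
    The inverse of 3 mod 5 is 2 (since 3·2 = 6 = 1·5 + 1), so t ≡ 2·4 = 8 ≡ 3 (mod 5).
    Then x = 18 + 126·3 = 396, valid modulo lcm(126, 10) = 630: x ≡ 396 (mod 630).
Verify: 396 mod 18 = 0, 396 mod 21 = 18, 396 mod 10 = 6.

x ≡ 396 (mod 630).


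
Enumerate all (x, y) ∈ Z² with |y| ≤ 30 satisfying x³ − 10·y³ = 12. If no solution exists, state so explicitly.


The equation is x³ - 10y³ = 12. For fixed y, x³ = 10·y³ + 12, so a solution requires the RHS to be a perfect cube.
Strategy: iterate y from -30 to 30, compute RHS = 10·y³ + 12, and check whether it is a (positive or negative) perfect cube.
Check small values of y:
  y = 0: RHS = 12 is not a perfect cube.
  y = 1: RHS = 22 is not a perfect cube.
  y = -1: RHS = 2 is not a perfect cube.
  y = 2: RHS = 92 is not a perfect cube.
  y = -2: RHS = -68 is not a perfect cube.
  y = 3: RHS = 282 is not a perfect cube.
  y = -3: RHS = -258 is not a perfect cube.
Continuing the search up to |y| = 30 finds no solutions either.
No (x, y) in the scanned range satisfies the equation.

No integer solutions with |y| ≤ 30.


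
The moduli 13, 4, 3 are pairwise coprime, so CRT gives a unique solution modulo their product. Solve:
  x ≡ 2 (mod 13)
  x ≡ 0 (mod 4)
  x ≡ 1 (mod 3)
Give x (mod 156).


Moduli 13, 4, 3 are pairwise coprime; by CRT there is a unique solution modulo M = 13 · 4 · 3 = 156.
Solve pairwise, accumulating the modulus:
  Start with x ≡ 2 (mod 13).
  Combine with x ≡ 0 (mod 4): since gcd(13, 4) = 1, we get a unique residue mod 52.
    Write x = 2 + 13·t and substitute into x ≡ 0 (mod 4): 13·t ≡ 0 − 2 = -2 (mod 4).
    Reduce coefficients mod 4: 1·t ≡ 2 (mod 4).
    So t ≡ 2 (mod 4).
    Then x = 2 + 13·2 = 28, valid modulo lcm(13, 4) = 52: x ≡ 28 (mod 52).
  Combine with x ≡ 1 (mod 3): since gcd(52, 3) = 1, we get a unique residue mod 156.
    Write x = 28 + 52·t and substitute into x ≡ 1 (mod 3): 52·t ≡ 1 − 28 = -27 (mod 3).
    Reduce coefficients mod 3: 1·t ≡ 0 (mod 3).
    So t ≡ 0 (mod 3).
    Then x = 28 + 52·0 = 28, valid modulo lcm(52, 3) = 156: x ≡ 28 (mod 156).
Verify: 28 mod 13 = 2 ✓, 28 mod 4 = 0 ✓, 28 mod 3 = 1 ✓.

x ≡ 28 (mod 156).


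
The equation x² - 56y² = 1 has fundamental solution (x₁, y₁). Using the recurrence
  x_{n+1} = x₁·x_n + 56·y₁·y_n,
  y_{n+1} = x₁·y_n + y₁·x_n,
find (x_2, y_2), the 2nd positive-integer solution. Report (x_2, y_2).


Step 1: Find the fundamental solution (x₁, y₁) of x² - 56y² = 1.
  Expand √56 as a continued fraction. a₀ = ⌊√56⌋ = 7; iterate m_{k+1} = d_k·a_k − m_k, d_{k+1} = (56 − m_{k+1}²)/d_k, a_{k+1} = ⌊(a₀ + m_{k+1})/d_{k+1}⌋ (starting m₀ = 0, d₀ = 1), with convergents p_k = a_k·p_{k-1} + p_{k-2}, q_k = a_k·q_{k-1} + q_{k-2} (p₋₁ = 1, q₋₁ = 0):
  k = 0: a₀ = 7; p₀/q₀ = 7/1; p₀² − 56·q₀² = 49 − 56 = -7.
  k = 1: m = 7, d = 7, a = ⌊(7 + 7)/7⌋ = 2; p/q = (2·7 + 1)/(2·1 + 0) = 15/2; p² − 56·q² = 225 − 224 = 1.
  The first convergent with p² − 56·q² = 1 gives the fundamental solution (x₁, y₁) = (15, 2).
Step 2: Apply the recurrence (x_{n+1}, y_{n+1}) = (x₁x_n + 56y₁y_n, x₁y_n + y₁x_n) repeatedly.
  From (x_1, y_1) = (15, 2): x_2 = 15·15 + 56·2·2 = 449; y_2 = 15·2 + 2·15 = 60.
Step 3: Verify x_2² - 56·y_2² = 201601 - 201600 = 1 (should be 1). ✓

(x_1, y_1) = (15, 2); (x_2, y_2) = (449, 60).


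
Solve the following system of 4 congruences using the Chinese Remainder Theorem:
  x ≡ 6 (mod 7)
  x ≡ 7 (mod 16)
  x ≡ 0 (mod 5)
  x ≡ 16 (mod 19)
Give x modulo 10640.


Product of moduli M = 7 · 16 · 5 · 19 = 10640.
Merge one congruence at a time:
  Start: x ≡ 6 (mod 7).
  Combine with x ≡ 7 (mod 16); new modulus lcm = 112.
    Write x = 6 + 7·t and substitute into x ≡ 7 (mod 16): 7·t ≡ 7 − 6 = 1 (mod 16).
    The inverse of 7 mod 16 is 7 (since 7·7 = 49 = 3·16 + 1), so t ≡ 7·1 = 7 ≡ 7 (mod 16).
    Then x = 6 + 7·7 = 55, valid modulo lcm(7, 16) = 112: x ≡ 55 (mod 112).
  Combine with x ≡ 0 (mod 5); new modulus lcm = 560.
    Write x = 55 + 112·t and substitute into x ≡ 0 (mod 5): 112·t ≡ 0 − 55 = -55 (mod 5).
    Reduce coefficients mod 5: 2·t ≡ 0 (mod 5).
    The inverse of 2 mod 5 is 3 (since 2·3 = 6 = 1·5 + 1), so t ≡ 3·0 = 0 ≡ 0 (mod 5).
    Then x = 55 + 112·0 = 55, valid modulo lcm(112, 5) = 560: x ≡ 55 (mod 560).
  Combine with x ≡ 16 (mod 19); new modulus lcm = 10640.
    Write x = 55 + 560·t and substitute into x ≡ 16 (mod 19): 560·t ≡ 16 − 55 = -39 (mod 19).
    Reduce coefficients mod 19: 9·t ≡ 18 (mod 19).
    The inverse of 9 mod 19 is 17 (since 9·17 = 153 = 8·19 + 1), so t ≡ 17·18 = 306 ≡ 2 (mod 19).
    Then x = 55 + 560·2 = 1175, valid modulo lcm(560, 19) = 10640: x ≡ 1175 (mod 10640).
Verify against each original: 1175 mod 7 = 6, 1175 mod 16 = 7, 1175 mod 5 = 0, 1175 mod 19 = 16.

x ≡ 1175 (mod 10640).


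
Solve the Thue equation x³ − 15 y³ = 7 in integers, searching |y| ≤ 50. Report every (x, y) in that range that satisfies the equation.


The equation is x³ - 15y³ = 7. For fixed y, x³ = 15·y³ + 7, so a solution requires the RHS to be a perfect cube.
Strategy: iterate y from -50 to 50, compute RHS = 15·y³ + 7, and check whether it is a (positive or negative) perfect cube.
Check small values of y:
  y = 0: RHS = 7 is not a perfect cube.
  y = 1: RHS = 22 is not a perfect cube.
  y = -1: RHS = -8 = (-2)³ ⇒ x = -2 works.
  y = 2: RHS = 127 is not a perfect cube.
  y = -2: RHS = -113 is not a perfect cube.
  y = 3: RHS = 412 is not a perfect cube.
  y = -3: RHS = -398 is not a perfect cube.
Continuing the search up to |y| = 50 finds no further solutions beyond those listed.
Collected solutions: (-2, -1).

Solutions (with |y| ≤ 50): (-2, -1).


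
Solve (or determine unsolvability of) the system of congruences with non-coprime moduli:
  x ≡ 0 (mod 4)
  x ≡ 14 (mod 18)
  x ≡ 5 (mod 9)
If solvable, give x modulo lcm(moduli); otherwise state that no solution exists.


Moduli 4, 18, 9 are not pairwise coprime, so CRT works modulo lcm(m_i) when all pairwise compatibility conditions hold.
Pairwise compatibility: gcd(m_i, m_j) must divide a_i - a_j for every pair.
Merge one congruence at a time:
  Start: x ≡ 0 (mod 4).
  Combine with x ≡ 14 (mod 18): gcd(4, 18) = 2; 14 - 0 = 14, which IS divisible by 2, so compatible.
    Write x = 0 + 4·t and substitute into x ≡ 14 (mod 18): 4·t ≡ 14 − 0 = 14 (mod 18).
    Divide the congruence (and modulus) by g = 2: 2·t ≡ 7 (mod 9).
    The inverse of 2 mod 9 is 5 (since 2·5 = 10 = 1·9 + 1), so t ≡ 5·7 = 35 ≡ 8 (mod 9).
    Then x = 0 + 4·8 = 32, valid modulo lcm(4, 18) = 36: x ≡ 32 (mod 36).
  Combine with x ≡ 5 (mod 9): gcd(36, 9) = 9; 5 - 32 = -27, which IS divisible by 9, so compatible.
    Write x = 32 + 36·t and substitute into x ≡ 5 (mod 9): 36·t ≡ 5 − 32 = -27 (mod 9).
    Divide the congruence (and modulus) by g = 9: 4·t ≡ -3 (mod 1).
    Modulo 1 every t works; take t = 0.
    Then x = 32 + 36·0 = 32, valid modulo lcm(36, 9) = 36: x ≡ 32 (mod 36).
Verify: 32 mod 4 = 0, 32 mod 18 = 14, 32 mod 9 = 5.

x ≡ 32 (mod 36).


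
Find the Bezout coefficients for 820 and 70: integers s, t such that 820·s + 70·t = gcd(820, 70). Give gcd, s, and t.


Euclidean algorithm on (820, 70) — divide until remainder is 0:
  820 = 11 · 70 + 50
  70 = 1 · 50 + 20
  50 = 2 · 20 + 10
  20 = 2 · 10 + 0
gcd(820, 70) = 10.
Track Bezout coefficients alongside the remainders: start with r₀ = 820 = a·1 + b·0 (s = 1, t = 0) and r₁ = 70 = a·0 + b·1 (s = 0, t = 1); each new remainder r_{k+1} = r_{k-1} − q_k·r_k inherits s_{k+1} = s_{k-1} − q_k·s_k, t_{k+1} = t_{k-1} − q_k·t_k, so r_k = a·s_k + b·t_k at every step:
  q = 11: r = 50, s = 1 − 11·0 = 1, t = 0 − 11·1 = -11  (check: 820·1 + 70·(-11) = 50)
  q = 1: r = 20, s = 0 − 1·1 = -1, t = 1 − 1·(-11) = 12  (check: 820·(-1) + 70·12 = 20)
  q = 2: r = 10, s = 1 − 2·(-1) = 3, t = -11 − 2·12 = -35  (check: 820·3 + 70·(-35) = 10)
The row with r = 10 (the gcd) gives the Bezout coefficients s = 3, t = -35.
Result: 820 · (3) + 70 · (-35) = 10.

gcd(820, 70) = 10; s = 3, t = -35 (check: 820·3 + 70·(-35) = 10).


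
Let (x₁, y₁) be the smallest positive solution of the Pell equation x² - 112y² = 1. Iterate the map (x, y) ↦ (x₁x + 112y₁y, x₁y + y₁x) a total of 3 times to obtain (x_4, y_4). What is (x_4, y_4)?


Step 1: Find the fundamental solution (x₁, y₁) of x² - 112y² = 1.
  Expand √112 as a continued fraction. a₀ = ⌊√112⌋ = 10; iterate m_{k+1} = d_k·a_k − m_k, d_{k+1} = (112 − m_{k+1}²)/d_k, a_{k+1} = ⌊(a₀ + m_{k+1})/d_{k+1}⌋ (starting m₀ = 0, d₀ = 1), with convergents p_k = a_k·p_{k-1} + p_{k-2}, q_k = a_k·q_{k-1} + q_{k-2} (p₋₁ = 1, q₋₁ = 0):
  k = 0: a₀ = 10; p₀/q₀ = 10/1; p₀² − 112·q₀² = 100 − 112 = -12.
  k = 1: m = 10, d = 12, a = ⌊(10 + 10)/12⌋ = 1; p/q = (1·10 + 1)/(1·1 + 0) = 11/1; p² − 112·q² = 121 − 112 = 9.
  k = 2: m = 2, d = 9, a = ⌊(10 + 2)/9⌋ = 1; p/q = (1·11 + 10)/(1·1 + 1) = 21/2; p² − 112·q² = 441 − 448 = -7.
  k = 3: m = 7, d = 7, a = ⌊(10 + 7)/7⌋ = 2; p/q = (2·21 + 11)/(2·2 + 1) = 53/5; p² − 112·q² = 2809 − 2800 = 9.
  k = 4: m = 7, d = 9, a = ⌊(10 + 7)/9⌋ = 1; p/q = (1·53 + 21)/(1·5 + 2) = 74/7; p² − 112·q² = 5476 − 5488 = -12.
  k = 5: m = 2, d = 12, a = ⌊(10 + 2)/12⌋ = 1; p/q = (1·74 + 53)/(1·7 + 5) = 127/12; p² − 112·q² = 16129 − 16128 = 1.
  The first convergent with p² − 112·q² = 1 gives the fundamental solution (x₁, y₁) = (127, 12).
Step 2: Apply the recurrence (x_{n+1}, y_{n+1}) = (x₁x_n + 112y₁y_n, x₁y_n + y₁x_n) repeatedly.
  From (x_1, y_1) = (127, 12): x_2 = 127·127 + 112·12·12 = 32257; y_2 = 127·12 + 12·127 = 3048.
  From (x_2, y_2) = (32257, 3048): x_3 = 127·32257 + 112·12·3048 = 8193151; y_3 = 127·3048 + 12·32257 = 774180.
  From (x_3, y_3) = (8193151, 774180): x_4 = 127·8193151 + 112·12·774180 = 2081028097; y_4 = 127·774180 + 12·8193151 = 196638672.
Step 3: Verify x_4² - 112·y_4² = 4330677940503441409 - 4330677940503441408 = 1 (should be 1). ✓

(x_1, y_1) = (127, 12); (x_4, y_4) = (2081028097, 196638672).


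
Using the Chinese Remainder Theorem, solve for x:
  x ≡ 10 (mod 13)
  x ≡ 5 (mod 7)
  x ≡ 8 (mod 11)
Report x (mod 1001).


Moduli 13, 7, 11 are pairwise coprime; by CRT there is a unique solution modulo M = 13 · 7 · 11 = 1001.
Solve pairwise, accumulating the modulus:
  Start with x ≡ 10 (mod 13).
  Combine with x ≡ 5 (mod 7): since gcd(13, 7) = 1, we get a unique residue mod 91.
    Write x = 10 + 13·t and substitute into x ≡ 5 (mod 7): 13·t ≡ 5 − 10 = -5 (mod 7).
    Reduce coefficients mod 7: 6·t ≡ 2 (mod 7).
    The inverse of 6 mod 7 is 6 (since 6·6 = 36 = 5·7 + 1), so t ≡ 6·2 = 12 ≡ 5 (mod 7).
    Then x = 10 + 13·5 = 75, valid modulo lcm(13, 7) = 91: x ≡ 75 (mod 91).
  Combine with x ≡ 8 (mod 11): since gcd(91, 11) = 1, we get a unique residue mod 1001.
    Write x = 75 + 91·t and substitute into x ≡ 8 (mod 11): 91·t ≡ 8 − 75 = -67 (mod 11).
    Reduce coefficients mod 11: 3·t ≡ 10 (mod 11).
    The inverse of 3 mod 11 is 4 (since 3·4 = 12 = 1·11 + 1), so t ≡ 4·10 = 40 ≡ 7 (mod 11).
    Then x = 75 + 91·7 = 712, valid modulo lcm(91, 11) = 1001: x ≡ 712 (mod 1001).
Verify: 712 mod 13 = 10 ✓, 712 mod 7 = 5 ✓, 712 mod 11 = 8 ✓.

x ≡ 712 (mod 1001).


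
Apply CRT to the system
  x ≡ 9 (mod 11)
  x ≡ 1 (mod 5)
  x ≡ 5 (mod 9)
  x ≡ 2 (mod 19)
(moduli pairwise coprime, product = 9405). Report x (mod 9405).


Product of moduli M = 11 · 5 · 9 · 19 = 9405.
Merge one congruence at a time:
  Start: x ≡ 9 (mod 11).
  Combine with x ≡ 1 (mod 5); new modulus lcm = 55.
    Write x = 9 + 11·t and substitute into x ≡ 1 (mod 5): 11·t ≡ 1 − 9 = -8 (mod 5).
    Reduce coefficients mod 5: 1·t ≡ 2 (mod 5).
    So t ≡ 2 (mod 5).
    Then x = 9 + 11·2 = 31, valid modulo lcm(11, 5) = 55: x ≡ 31 (mod 55).
  Combine with x ≡ 5 (mod 9); new modulus lcm = 495.
    Write x = 31 + 55·t and substitute into x ≡ 5 (mod 9): 55·t ≡ 5 − 31 = -26 (mod 9).
    Reduce coefficients mod 9: 1·t ≡ 1 (mod 9).
    So t ≡ 1 (mod 9).
    Then x = 31 + 55·1 = 86, valid modulo lcm(55, 9) = 495: x ≡ 86 (mod 495).
  Combine with x ≡ 2 (mod 19); new modulus lcm = 9405.
    Write x = 86 + 495·t and substitute into x ≡ 2 (mod 19): 495·t ≡ 2 − 86 = -84 (mod 19).
    Reduce coefficients mod 19: 1·t ≡ 11 (mod 19).
    So t ≡ 11 (mod 19).
    Then x = 86 + 495·11 = 5531, valid modulo lcm(495, 19) = 9405: x ≡ 5531 (mod 9405).
Verify against each original: 5531 mod 11 = 9, 5531 mod 5 = 1, 5531 mod 9 = 5, 5531 mod 19 = 2.

x ≡ 5531 (mod 9405).


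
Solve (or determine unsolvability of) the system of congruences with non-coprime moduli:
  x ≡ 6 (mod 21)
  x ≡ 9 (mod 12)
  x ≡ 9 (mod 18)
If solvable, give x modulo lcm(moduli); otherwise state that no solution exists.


Moduli 21, 12, 18 are not pairwise coprime, so CRT works modulo lcm(m_i) when all pairwise compatibility conditions hold.
Pairwise compatibility: gcd(m_i, m_j) must divide a_i - a_j for every pair.
Merge one congruence at a time:
  Start: x ≡ 6 (mod 21).
  Combine with x ≡ 9 (mod 12): gcd(21, 12) = 3; 9 - 6 = 3, which IS divisible by 3, so compatible.
    Write x = 6 + 21·t and substitute into x ≡ 9 (mod 12): 21·t ≡ 9 − 6 = 3 (mod 12).
    Divide the congruence (and modulus) by g = 3: 7·t ≡ 1 (mod 4).
    Reduce coefficients mod 4: 3·t ≡ 1 (mod 4).
    The inverse of 3 mod 4 is 3 (since 3·3 = 9 = 2·4 + 1), so t ≡ 3·1 = 3 ≡ 3 (mod 4).
    Then x = 6 + 21·3 = 69, valid modulo lcm(21, 12) = 84: x ≡ 69 (mod 84).
  Combine with x ≡ 9 (mod 18): gcd(84, 18) = 6; 9 - 69 = -60, which IS divisible by 6, so compatible.
    Write x = 69 + 84·t and substitute into x ≡ 9 (mod 18): 84·t ≡ 9 − 69 = -60 (mod 18).
    Divide the congruence (and modulus) by g = 6: 14·t ≡ -10 (mod 3).
    Reduce coefficients mod 3: 2·t ≡ 2 (mod 3).
    The inverse of 2 mod 3 is 2 (since 2·2 = 4 = 1·3 + 1), so t ≡ 2·2 = 4 ≡ 1 (mod 3).
    Then x = 69 + 84·1 = 153, valid modulo lcm(84, 18) = 252: x ≡ 153 (mod 252).
Verify: 153 mod 21 = 6, 153 mod 12 = 9, 153 mod 18 = 9.

x ≡ 153 (mod 252).


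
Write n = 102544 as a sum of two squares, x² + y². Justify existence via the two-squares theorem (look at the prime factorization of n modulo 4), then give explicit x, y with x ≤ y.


Step 1: Factor n = 102544 = 2^4 · 13 · 17 · 29.
Step 2: Check the mod-4 condition on each prime factor: 2 = 2 (special); 13 ≡ 1 (mod 4), exponent 1; 17 ≡ 1 (mod 4), exponent 1; 29 ≡ 1 (mod 4), exponent 1.
All primes ≡ 3 (mod 4) appear to even exponent (or don't appear), so by the two-squares theorem n IS expressible as a sum of two squares.
Step 3: Build a representation. Group n = k² · m with k = 4 and m = 13 · 17 · 29 = 6409 (a product of primes ≡ 1 (mod 4)); a representation of m scales to one of n via (k·x)² + (k·y)² = k²(x² + y²). Each prime p ≡ 1 (mod 4) is itself a sum of two squares; find a² by testing p − a² for a perfect square:
  13: 13 − 1² = 12, 13 − 2² = 9 = 3² ⇒ 13 = 2² + 3².
  17: 17 − 1² = 16 = 4² ⇒ 17 = 1² + 4².
  29: 29 − 1² = 28, 29 − 2² = 25 = 5² ⇒ 29 = 2² + 5².
  Combine using the Brahmagupta–Fibonacci identity (a² + b²)(c² + d²) = (ac − bd)² + (ad + bc)² = (ac + bd)² + (ad − bc)²:
  13 · 17 = 221: from (2² + 3²)(1² + 4²), take (2·1 − 3·4, 2·4 + 3·1) = (2 − 12, 8 + 3) = (-10, 11); dropping signs (only squares matter) gives (10, 11); check 10² + 11² = 100 + 121 = 221 ✓.
  221 · 29 = 6409: from (10² + 11²)(2² + 5²), take (10·2 − 11·5, 10·5 + 11·2) = (20 − 55, 50 + 22) = (-35, 72); dropping signs (only squares matter) gives (35, 72); check 35² + 72² = 1225 + 5184 = 6409 ✓.
  Scale by k = 4: (4·35, 4·72) = (140, 288).
Step 4: Order so x ≤ y and verify: 140² + 288² = 19600 + 82944 = 102544 = n. ✓

n = 102544 = 140² + 288² (one valid representation with x ≤ y).


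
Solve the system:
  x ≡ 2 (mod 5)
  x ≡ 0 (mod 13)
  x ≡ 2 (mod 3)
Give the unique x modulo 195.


Moduli 5, 13, 3 are pairwise coprime; by CRT there is a unique solution modulo M = 5 · 13 · 3 = 195.
Solve pairwise, accumulating the modulus:
  Start with x ≡ 2 (mod 5).
  Combine with x ≡ 0 (mod 13): since gcd(5, 13) = 1, we get a unique residue mod 65.
    Write x = 2 + 5·t and substitute into x ≡ 0 (mod 13): 5·t ≡ 0 − 2 = -2 (mod 13).
    Reduce coefficients mod 13: 5·t ≡ 11 (mod 13).
    The inverse of 5 mod 13 is 8 (since 5·8 = 40 = 3·13 + 1), so t ≡ 8·11 = 88 ≡ 10 (mod 13).
    Then x = 2 + 5·10 = 52, valid modulo lcm(5, 13) = 65: x ≡ 52 (mod 65).
  Combine with x ≡ 2 (mod 3): since gcd(65, 3) = 1, we get a unique residue mod 195.
    Write x = 52 + 65·t and substitute into x ≡ 2 (mod 3): 65·t ≡ 2 − 52 = -50 (mod 3).
    Reduce coefficients mod 3: 2·t ≡ 1 (mod 3).
    The inverse of 2 mod 3 is 2 (since 2·2 = 4 = 1·3 + 1), so t ≡ 2·1 = 2 ≡ 2 (mod 3).
    Then x = 52 + 65·2 = 182, valid modulo lcm(65, 3) = 195: x ≡ 182 (mod 195).
Verify: 182 mod 5 = 2 ✓, 182 mod 13 = 0 ✓, 182 mod 3 = 2 ✓.

x ≡ 182 (mod 195).


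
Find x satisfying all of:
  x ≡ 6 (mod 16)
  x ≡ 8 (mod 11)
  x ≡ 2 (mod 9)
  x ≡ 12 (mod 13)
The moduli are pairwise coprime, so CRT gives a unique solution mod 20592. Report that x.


Product of moduli M = 16 · 11 · 9 · 13 = 20592.
Merge one congruence at a time:
  Start: x ≡ 6 (mod 16).
  Combine with x ≡ 8 (mod 11); new modulus lcm = 176.
    Write x = 6 + 16·t and substitute into x ≡ 8 (mod 11): 16·t ≡ 8 − 6 = 2 (mod 11).
    Reduce coefficients mod 11: 5·t ≡ 2 (mod 11).
    The inverse of 5 mod 11 is 9 (since 5·9 = 45 = 4·11 + 1), so t ≡ 9·2 = 18 ≡ 7 (mod 11).
    Then x = 6 + 16·7 = 118, valid modulo lcm(16, 11) = 176: x ≡ 118 (mod 176).
  Combine with x ≡ 2 (mod 9); new modulus lcm = 1584.
    Write x = 118 + 176·t and substitute into x ≡ 2 (mod 9): 176·t ≡ 2 − 118 = -116 (mod 9).
    Reduce coefficients mod 9: 5·t ≡ 1 (mod 9).
    The inverse of 5 mod 9 is 2 (since 5·2 = 10 = 1·9 + 1), so t ≡ 2·1 = 2 ≡ 2 (mod 9).
    Then x = 118 + 176·2 = 470, valid modulo lcm(176, 9) = 1584: x ≡ 470 (mod 1584).
  Combine with x ≡ 12 (mod 13); new modulus lcm = 20592.
    Write x = 470 + 1584·t and substitute into x ≡ 12 (mod 13): 1584·t ≡ 12 − 470 = -458 (mod 13).
    Reduce coefficients mod 13: 11·t ≡ 10 (mod 13).
    The inverse of 11 mod 13 is 6 (since 11·6 = 66 = 5·13 + 1), so t ≡ 6·10 = 60 ≡ 8 (mod 13).
    Then x = 470 + 1584·8 = 13142, valid modulo lcm(1584, 13) = 20592: x ≡ 13142 (mod 20592).
Verify against each original: 13142 mod 16 = 6, 13142 mod 11 = 8, 13142 mod 9 = 2, 13142 mod 13 = 12.

x ≡ 13142 (mod 20592).


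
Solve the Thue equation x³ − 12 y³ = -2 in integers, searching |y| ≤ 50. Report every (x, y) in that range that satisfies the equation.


The equation is x³ - 12y³ = -2. For fixed y, x³ = 12·y³ − 2, so a solution requires the RHS to be a perfect cube.
Strategy: iterate y from -50 to 50, compute RHS = 12·y³ − 2, and check whether it is a (positive or negative) perfect cube.
Check small values of y:
  y = 0: RHS = -2 is not a perfect cube.
  y = 1: RHS = 10 is not a perfect cube.
  y = -1: RHS = -14 is not a perfect cube.
  y = 2: RHS = 94 is not a perfect cube.
  y = -2: RHS = -98 is not a perfect cube.
  y = 3: RHS = 322 is not a perfect cube.
  y = -3: RHS = -326 is not a perfect cube.
Continuing the search up to |y| = 50 finds no solutions either.
No (x, y) in the scanned range satisfies the equation.

No integer solutions with |y| ≤ 50.
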